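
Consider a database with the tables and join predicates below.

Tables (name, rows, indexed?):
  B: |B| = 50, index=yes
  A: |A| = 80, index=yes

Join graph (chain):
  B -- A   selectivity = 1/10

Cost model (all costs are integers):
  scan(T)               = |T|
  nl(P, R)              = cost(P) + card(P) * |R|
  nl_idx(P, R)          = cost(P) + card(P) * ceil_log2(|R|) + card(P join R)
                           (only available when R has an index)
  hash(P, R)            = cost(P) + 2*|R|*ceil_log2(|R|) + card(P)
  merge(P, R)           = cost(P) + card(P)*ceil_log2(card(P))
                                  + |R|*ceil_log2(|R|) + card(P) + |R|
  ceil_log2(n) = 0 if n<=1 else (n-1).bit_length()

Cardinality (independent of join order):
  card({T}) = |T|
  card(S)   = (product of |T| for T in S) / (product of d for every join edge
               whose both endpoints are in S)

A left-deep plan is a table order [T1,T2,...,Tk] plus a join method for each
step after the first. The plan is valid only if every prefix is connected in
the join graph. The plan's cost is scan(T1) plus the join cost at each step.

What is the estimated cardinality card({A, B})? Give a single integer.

400

Tables in S: A(80), B(50)
Edges inside S: B-A(d=10)
numerator = 80 * 50 = 4000
denominator = 10 = 10
card(S) = 4000 / 10 = 400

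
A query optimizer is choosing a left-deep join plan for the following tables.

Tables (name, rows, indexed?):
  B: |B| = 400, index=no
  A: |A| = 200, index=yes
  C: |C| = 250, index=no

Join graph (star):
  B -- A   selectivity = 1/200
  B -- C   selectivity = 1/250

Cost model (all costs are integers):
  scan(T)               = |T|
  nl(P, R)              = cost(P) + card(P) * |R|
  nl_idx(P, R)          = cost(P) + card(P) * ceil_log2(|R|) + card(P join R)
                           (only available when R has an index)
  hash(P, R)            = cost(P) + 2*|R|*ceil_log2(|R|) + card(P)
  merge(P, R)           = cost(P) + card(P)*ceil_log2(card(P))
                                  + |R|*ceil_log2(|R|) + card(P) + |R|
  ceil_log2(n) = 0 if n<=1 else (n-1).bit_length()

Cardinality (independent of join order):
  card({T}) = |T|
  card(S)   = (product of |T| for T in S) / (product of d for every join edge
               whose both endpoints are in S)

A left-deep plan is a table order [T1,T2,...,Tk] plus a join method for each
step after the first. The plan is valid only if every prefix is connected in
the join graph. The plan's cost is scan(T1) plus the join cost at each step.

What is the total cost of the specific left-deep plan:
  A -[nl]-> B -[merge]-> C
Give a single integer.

step 1: scan A: cost=200, card=200
step 2: join B via nl
    card(P join B) = 200*400/(200) = 400
    cost = 200 + 200*400 = 80200
step 3: join C via merge
    card(P join C) = 400*250/(250) = 400
    cost = 80200 + 400*9 + 250*8 + 400 + 250 = 86450

86450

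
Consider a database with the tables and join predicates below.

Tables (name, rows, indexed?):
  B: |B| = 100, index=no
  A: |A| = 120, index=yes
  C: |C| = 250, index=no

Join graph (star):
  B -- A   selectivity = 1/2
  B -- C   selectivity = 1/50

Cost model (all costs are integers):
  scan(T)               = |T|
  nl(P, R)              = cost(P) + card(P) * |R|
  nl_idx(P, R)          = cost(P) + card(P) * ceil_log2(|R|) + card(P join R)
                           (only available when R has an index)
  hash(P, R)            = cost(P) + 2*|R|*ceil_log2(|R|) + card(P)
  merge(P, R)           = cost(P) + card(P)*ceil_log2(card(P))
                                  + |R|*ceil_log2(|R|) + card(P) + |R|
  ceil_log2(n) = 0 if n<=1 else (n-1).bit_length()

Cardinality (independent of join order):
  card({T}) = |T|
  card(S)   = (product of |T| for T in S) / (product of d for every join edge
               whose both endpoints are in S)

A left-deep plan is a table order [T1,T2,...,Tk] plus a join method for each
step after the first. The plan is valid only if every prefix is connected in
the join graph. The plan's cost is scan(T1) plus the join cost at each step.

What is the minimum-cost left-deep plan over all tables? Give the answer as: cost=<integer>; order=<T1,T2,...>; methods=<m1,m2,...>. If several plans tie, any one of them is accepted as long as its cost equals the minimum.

Selinger DP (subsets sized 1..n):
  {B}: scan cost=100, card=100
  {A}: scan cost=120, card=120
  {C}: scan cost=250, card=250
  {AB}: card=6000; try (B,hash)→1640, (A,merge)→1860, (B,merge)→1880, (A,hash)→1880, (A,nl_idx)→6800, (A,nl)→12100 …(+1); best=1640 via (B,hash)
  {BC}: card=500; try (B,hash)→1900, (C,merge)→3150, (B,merge)→3300, (C,hash)→4200, (C,nl)→25100, (B,nl)→25250; best=1900 via (B,hash)
  {ABC}: card=30000; try (A,hash)→4080, (A,merge)→7860, (C,hash)→11640, (A,nl_idx)→35400, (A,nl)→61900, (C,merge)→87890 …(+1); best=4080 via (A,hash)

cost=4080; order=C,B,A; methods=hash,hash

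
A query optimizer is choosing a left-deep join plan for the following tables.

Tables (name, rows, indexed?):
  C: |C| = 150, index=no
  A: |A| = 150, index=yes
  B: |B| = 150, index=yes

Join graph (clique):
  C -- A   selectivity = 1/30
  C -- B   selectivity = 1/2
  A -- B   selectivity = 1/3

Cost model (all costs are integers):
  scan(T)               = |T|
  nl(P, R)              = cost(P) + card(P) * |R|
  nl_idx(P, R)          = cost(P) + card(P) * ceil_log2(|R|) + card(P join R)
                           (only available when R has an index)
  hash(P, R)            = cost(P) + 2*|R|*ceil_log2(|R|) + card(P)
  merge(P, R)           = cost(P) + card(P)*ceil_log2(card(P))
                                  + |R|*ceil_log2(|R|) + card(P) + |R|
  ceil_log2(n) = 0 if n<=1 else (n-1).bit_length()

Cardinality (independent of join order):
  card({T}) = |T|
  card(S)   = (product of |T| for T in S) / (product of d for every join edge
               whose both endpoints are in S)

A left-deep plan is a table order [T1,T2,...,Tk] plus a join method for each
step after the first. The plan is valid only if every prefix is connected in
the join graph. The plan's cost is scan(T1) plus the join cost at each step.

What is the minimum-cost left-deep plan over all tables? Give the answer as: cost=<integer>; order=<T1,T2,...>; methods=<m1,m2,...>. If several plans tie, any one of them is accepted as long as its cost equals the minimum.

cost=5250; order=C,A,B; methods=nl_idx,hash

Selinger DP (subsets sized 1..n):
  {C}: scan cost=150, card=150
  {A}: scan cost=150, card=150
  {B}: scan cost=150, card=150
  {AC}: card=750; try (A,nl_idx)→2100, (C,hash)→2700, (A,hash)→2700, (C,merge)→2850, (A,merge)→2850, (C,nl)→22650 …(+1); best=2100 via (A,nl_idx)
  {BC}: card=11250; try (C,hash)→2700, (B,hash)→2700, (C,merge)→2850, (B,merge)→2850, (B,nl_idx)→12600, (C,nl)→22650 …(+1); best=2700 via (C,hash)
  {AB}: card=7500; try (B,hash)→2700, (A,hash)→2700, (B,merge)→2850, (A,merge)→2850, (B,nl_idx)→8850, (A,nl_idx)→8850 …(+2); best=2700 via (B,hash)
  {ABC}: card=18750; try (B,hash)→5250, (B,merge)→11700, (C,hash)→12600, (A,hash)→16350, (B,nl_idx)→26850, (C,merge)→109050 …(+5); best=5250 via (B,hash)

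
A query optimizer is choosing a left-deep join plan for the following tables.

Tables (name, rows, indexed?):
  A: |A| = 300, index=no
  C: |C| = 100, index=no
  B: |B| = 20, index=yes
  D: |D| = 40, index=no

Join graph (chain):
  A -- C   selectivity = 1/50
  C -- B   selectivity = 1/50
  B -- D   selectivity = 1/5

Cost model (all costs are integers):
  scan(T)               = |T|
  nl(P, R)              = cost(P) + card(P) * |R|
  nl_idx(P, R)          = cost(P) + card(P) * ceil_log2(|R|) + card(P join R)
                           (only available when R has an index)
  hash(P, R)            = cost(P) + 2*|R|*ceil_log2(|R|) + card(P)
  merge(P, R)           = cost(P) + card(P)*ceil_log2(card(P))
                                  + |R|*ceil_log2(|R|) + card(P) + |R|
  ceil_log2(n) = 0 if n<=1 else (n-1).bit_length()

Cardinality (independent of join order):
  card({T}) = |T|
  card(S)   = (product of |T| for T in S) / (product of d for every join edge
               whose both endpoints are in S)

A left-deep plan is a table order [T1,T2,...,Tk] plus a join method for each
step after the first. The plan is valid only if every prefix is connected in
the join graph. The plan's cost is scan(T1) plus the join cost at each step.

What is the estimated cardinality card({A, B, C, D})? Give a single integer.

Tables in S: A(300), B(20), C(100), D(40)
Edges inside S: A-C(d=50), C-B(d=50), B-D(d=5)
numerator = 300 * 20 * 100 * 40 = 24000000
denominator = 50 * 50 * 5 = 12500
card(S) = 24000000 / 12500 = 1920

1920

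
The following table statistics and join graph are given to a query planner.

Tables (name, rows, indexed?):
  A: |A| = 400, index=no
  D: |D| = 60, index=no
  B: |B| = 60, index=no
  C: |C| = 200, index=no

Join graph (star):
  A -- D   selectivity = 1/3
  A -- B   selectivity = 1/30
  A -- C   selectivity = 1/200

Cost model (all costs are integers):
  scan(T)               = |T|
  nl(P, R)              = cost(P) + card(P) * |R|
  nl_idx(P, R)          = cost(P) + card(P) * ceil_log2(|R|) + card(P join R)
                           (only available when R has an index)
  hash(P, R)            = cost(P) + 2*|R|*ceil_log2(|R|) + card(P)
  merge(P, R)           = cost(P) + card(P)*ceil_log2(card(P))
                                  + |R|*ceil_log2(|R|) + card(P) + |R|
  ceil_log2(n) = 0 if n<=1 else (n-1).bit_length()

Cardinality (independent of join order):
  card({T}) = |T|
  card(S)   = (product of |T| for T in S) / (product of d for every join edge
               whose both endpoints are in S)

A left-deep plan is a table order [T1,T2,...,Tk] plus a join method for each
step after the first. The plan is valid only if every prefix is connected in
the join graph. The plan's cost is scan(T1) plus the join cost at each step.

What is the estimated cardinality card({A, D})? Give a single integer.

Tables in S: A(400), D(60)
Edges inside S: A-D(d=3)
numerator = 400 * 60 = 24000
denominator = 3 = 3
card(S) = 24000 / 3 = 8000

8000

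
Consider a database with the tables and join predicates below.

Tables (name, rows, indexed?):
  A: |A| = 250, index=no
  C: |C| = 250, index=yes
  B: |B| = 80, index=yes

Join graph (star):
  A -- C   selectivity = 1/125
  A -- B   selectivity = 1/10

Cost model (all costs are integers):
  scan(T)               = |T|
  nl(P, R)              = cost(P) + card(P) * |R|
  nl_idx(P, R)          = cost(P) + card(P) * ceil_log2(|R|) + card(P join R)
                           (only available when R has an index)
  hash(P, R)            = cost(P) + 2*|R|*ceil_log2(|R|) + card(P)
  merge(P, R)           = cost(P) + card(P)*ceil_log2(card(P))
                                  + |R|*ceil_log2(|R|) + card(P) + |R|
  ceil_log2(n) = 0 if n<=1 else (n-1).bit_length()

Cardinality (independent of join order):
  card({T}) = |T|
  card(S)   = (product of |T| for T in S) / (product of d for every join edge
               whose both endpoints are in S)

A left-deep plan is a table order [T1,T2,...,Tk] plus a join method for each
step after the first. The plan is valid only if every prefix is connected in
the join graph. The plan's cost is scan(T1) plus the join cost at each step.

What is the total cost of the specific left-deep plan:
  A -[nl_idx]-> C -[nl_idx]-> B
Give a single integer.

step 1: scan A: cost=250, card=250
step 2: join C via nl_idx
    card(P join C) = 250*250/(125) = 500
    cost = 250 + 250*8 + 500 = 2750
step 3: join B via nl_idx
    card(P join B) = 500*80/(10) = 4000
    cost = 2750 + 500*7 + 4000 = 10250

10250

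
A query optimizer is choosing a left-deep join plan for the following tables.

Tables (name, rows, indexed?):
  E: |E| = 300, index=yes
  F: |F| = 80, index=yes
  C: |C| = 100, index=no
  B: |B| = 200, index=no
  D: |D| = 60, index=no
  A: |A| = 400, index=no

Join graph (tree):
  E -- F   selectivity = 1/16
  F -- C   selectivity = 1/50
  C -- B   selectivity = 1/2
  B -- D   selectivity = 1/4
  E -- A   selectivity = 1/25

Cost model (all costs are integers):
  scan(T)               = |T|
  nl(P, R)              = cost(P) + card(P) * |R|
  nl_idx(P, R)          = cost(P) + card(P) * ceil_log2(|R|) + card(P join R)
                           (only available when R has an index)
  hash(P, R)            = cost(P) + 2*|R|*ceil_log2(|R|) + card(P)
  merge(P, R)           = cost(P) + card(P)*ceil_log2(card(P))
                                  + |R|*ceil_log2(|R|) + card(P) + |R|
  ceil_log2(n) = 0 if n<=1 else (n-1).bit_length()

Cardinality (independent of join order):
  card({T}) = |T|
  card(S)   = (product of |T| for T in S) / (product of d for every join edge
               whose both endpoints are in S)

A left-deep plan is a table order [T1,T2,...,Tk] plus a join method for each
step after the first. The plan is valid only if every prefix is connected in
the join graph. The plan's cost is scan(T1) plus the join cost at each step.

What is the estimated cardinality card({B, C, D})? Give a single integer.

Tables in S: B(200), C(100), D(60)
Edges inside S: C-B(d=2), B-D(d=4)
numerator = 200 * 100 * 60 = 1200000
denominator = 2 * 4 = 8
card(S) = 1200000 / 8 = 150000

150000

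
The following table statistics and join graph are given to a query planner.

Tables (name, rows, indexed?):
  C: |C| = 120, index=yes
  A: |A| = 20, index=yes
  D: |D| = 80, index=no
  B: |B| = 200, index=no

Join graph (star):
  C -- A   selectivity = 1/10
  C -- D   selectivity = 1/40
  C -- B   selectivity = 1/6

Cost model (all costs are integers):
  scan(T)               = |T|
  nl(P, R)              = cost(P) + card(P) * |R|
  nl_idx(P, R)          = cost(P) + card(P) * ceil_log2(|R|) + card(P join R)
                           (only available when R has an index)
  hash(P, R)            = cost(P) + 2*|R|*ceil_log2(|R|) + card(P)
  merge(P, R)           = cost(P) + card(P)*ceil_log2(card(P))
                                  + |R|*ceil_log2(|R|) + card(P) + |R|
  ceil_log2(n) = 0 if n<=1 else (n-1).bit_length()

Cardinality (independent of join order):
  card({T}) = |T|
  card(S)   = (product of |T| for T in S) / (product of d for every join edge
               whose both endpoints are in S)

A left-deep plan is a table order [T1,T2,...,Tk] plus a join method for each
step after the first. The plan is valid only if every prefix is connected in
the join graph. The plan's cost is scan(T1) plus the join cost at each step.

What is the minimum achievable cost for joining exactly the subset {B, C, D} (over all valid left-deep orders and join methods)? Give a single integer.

4320

Selinger DP over subsets of {B,C,D}:
  {C}: scan cost=120, card=120
  {D}: scan cost=80, card=80
  {B}: scan cost=200, card=200
  {CD}: card=240; try (C,nl_idx)→880, (D,hash)→1360, (C,merge)→1680, (D,merge)→1720, (C,hash)→1840, (C,nl)→9680 …(+1); best=880 via (C,nl_idx)
  {BC}: card=4000; try (C,hash)→2080, (B,merge)→2880, (C,merge)→2960, (B,hash)→3440, (C,nl_idx)→5600, (B,nl)→24120 …(+1); best=2080 via (C,hash)
  {BCD}: card=8000; try (B,hash)→4320, (B,merge)→4840, (D,hash)→7200, (B,nl)→48880, (D,merge)→54720, (D,nl)→322080; best=4320 via (B,hash)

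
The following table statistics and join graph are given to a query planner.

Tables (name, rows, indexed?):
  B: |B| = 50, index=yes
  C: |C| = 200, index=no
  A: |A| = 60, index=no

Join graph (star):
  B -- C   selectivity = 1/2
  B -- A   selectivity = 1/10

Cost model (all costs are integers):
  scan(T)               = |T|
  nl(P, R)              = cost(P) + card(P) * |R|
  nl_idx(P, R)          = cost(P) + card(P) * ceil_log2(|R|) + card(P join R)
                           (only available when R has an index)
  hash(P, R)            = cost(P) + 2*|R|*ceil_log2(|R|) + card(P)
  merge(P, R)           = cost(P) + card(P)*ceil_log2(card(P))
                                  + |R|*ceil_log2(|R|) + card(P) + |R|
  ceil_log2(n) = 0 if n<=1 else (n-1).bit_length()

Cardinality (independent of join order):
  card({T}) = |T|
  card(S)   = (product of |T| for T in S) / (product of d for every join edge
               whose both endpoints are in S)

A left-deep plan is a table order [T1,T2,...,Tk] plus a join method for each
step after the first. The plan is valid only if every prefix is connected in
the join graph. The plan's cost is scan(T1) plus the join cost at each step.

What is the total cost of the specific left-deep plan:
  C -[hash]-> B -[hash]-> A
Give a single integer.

step 1: scan C: cost=200, card=200
step 2: join B via hash
    card(P join B) = 200*50/(2) = 5000
    cost = 200 + 2*50*6 + 200 = 1000
step 3: join A via hash
    card(P join A) = 5000*60/(10) = 30000
    cost = 1000 + 2*60*6 + 5000 = 6720

6720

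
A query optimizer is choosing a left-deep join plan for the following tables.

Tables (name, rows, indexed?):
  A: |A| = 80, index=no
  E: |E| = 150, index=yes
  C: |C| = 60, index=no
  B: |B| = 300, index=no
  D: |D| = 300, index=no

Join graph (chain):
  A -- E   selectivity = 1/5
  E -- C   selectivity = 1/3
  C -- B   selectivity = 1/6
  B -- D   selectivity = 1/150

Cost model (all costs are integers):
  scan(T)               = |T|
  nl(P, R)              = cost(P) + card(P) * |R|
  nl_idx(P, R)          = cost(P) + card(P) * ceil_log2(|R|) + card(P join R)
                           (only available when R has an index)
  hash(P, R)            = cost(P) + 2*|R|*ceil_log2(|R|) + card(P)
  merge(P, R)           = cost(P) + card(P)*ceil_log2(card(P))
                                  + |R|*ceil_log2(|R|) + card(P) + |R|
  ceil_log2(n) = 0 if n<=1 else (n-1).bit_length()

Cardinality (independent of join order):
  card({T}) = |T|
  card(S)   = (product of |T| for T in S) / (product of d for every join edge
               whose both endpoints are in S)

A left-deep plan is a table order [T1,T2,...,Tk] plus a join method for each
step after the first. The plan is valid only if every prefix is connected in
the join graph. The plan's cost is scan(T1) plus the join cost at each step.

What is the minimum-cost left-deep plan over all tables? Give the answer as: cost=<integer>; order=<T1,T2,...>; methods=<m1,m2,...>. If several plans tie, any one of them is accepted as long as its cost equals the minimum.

cost=316840; order=B,D,C,E,A; methods=hash,hash,hash,hash

Selinger DP (subsets sized 1..n):
  {A}: scan cost=80, card=80
  {E}: scan cost=150, card=150
  {C}: scan cost=60, card=60
  {B}: scan cost=300, card=300
  {D}: scan cost=300, card=300
  {AE}: card=2400; try (A,hash)→1420, (E,merge)→2070, (A,merge)→2140, (E,hash)→2560, (E,nl_idx)→3120, (E,nl)→12080 …(+1); best=1420 via (A,hash)
  {CE}: card=3000; try (C,hash)→1020, (E,merge)→1830, (C,merge)→1920, (E,hash)→2520, (E,nl_idx)→3540, (E,nl)→9060 …(+1); best=1020 via (C,hash)
  {BC}: card=3000; try (C,hash)→1320, (B,merge)→3480, (C,merge)→3720, (B,hash)→5520, (B,nl)→18060, (C,nl)→18300; best=1320 via (C,hash)
  {BD}: card=600; try (D,hash)→6000, (B,hash)→6000, (D,merge)→6300, (B,merge)→6300, (D,nl)→90300, (B,nl)→90300; best=6000 via (D,hash)
  {ACE}: card=48000; try (C,hash)→4540, (A,hash)→5140, (C,merge)→33040, (A,merge)→40660, (C,nl)→145420, (A,nl)→241020; best=4540 via (C,hash)
  {BCE}: card=150000; try (E,hash)→6720, (B,hash)→9420, (E,merge)→41670, (B,merge)→43020, (E,nl_idx)→175320, (E,nl)→451320 …(+1); best=6720 via (E,hash)
  {BCD}: card=6000; try (C,hash)→7320, (D,hash)→9720, (C,merge)→13020, (C,nl)→42000, (D,merge)→43320, (D,nl)→901320; best=7320 via (C,hash)
  {ABCE}: card=2400000; try (B,hash)→57940, (A,hash)→157840, (B,merge)→823540, (A,merge)→2857360, (A,nl)→12006720, (B,nl)→14404540; best=57940 via (B,hash)
  {BCDE}: card=300000; try (E,hash)→15720, (E,merge)→92670, (D,hash)→162120, (E,nl_idx)→355320, (E,nl)→907320, (D,merge)→2859720 …(+1); best=15720 via (E,hash)
  {ABCDE}: card=4800000; try (A,hash)→316840, (D,hash)→2463340, (A,merge)→6016360, (A,nl)→24015720, (D,merge)→55260940, (D,nl)→720057940; best=316840 via (A,hash)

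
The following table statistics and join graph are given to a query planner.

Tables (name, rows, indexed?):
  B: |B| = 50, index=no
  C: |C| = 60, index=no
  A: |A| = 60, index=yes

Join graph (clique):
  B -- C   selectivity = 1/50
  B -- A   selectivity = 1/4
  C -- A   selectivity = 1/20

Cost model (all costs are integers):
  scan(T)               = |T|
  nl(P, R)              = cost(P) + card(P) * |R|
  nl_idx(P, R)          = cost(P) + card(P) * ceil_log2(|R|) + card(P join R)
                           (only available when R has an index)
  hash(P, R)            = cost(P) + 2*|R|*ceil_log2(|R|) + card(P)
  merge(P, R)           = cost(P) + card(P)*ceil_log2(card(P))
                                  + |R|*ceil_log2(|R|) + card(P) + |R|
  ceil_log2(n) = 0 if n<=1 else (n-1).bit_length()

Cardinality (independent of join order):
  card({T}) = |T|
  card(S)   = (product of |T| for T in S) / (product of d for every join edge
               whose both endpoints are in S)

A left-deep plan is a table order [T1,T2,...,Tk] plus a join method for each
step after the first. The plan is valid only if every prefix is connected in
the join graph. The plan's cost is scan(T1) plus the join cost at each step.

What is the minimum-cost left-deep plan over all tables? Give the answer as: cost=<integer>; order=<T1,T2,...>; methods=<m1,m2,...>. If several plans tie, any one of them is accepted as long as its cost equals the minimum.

Selinger DP (subsets sized 1..n):
  {B}: scan cost=50, card=50
  {C}: scan cost=60, card=60
  {A}: scan cost=60, card=60
  {BC}: card=60; try (B,hash)→720, (C,hash)→820, (C,merge)→820, (B,merge)→830, (C,nl)→3050, (B,nl)→3060; best=720 via (B,hash)
  {AB}: card=750; try (B,hash)→720, (A,hash)→820, (A,merge)→820, (B,merge)→830, (A,nl_idx)→1100, (A,nl)→3050 …(+1); best=720 via (B,hash)
  {AC}: card=180; try (A,nl_idx)→600, (C,hash)→840, (A,hash)→840, (C,merge)→900, (A,merge)→900, (C,nl)→3660 …(+1); best=600 via (A,nl_idx)
  {ABC}: card=45; try (A,nl_idx)→1125, (B,hash)→1380, (A,hash)→1500, (A,merge)→1560, (C,hash)→2190, (B,merge)→2570 …(+4); best=1125 via (A,nl_idx)

cost=1125; order=C,B,A; methods=hash,nl_idx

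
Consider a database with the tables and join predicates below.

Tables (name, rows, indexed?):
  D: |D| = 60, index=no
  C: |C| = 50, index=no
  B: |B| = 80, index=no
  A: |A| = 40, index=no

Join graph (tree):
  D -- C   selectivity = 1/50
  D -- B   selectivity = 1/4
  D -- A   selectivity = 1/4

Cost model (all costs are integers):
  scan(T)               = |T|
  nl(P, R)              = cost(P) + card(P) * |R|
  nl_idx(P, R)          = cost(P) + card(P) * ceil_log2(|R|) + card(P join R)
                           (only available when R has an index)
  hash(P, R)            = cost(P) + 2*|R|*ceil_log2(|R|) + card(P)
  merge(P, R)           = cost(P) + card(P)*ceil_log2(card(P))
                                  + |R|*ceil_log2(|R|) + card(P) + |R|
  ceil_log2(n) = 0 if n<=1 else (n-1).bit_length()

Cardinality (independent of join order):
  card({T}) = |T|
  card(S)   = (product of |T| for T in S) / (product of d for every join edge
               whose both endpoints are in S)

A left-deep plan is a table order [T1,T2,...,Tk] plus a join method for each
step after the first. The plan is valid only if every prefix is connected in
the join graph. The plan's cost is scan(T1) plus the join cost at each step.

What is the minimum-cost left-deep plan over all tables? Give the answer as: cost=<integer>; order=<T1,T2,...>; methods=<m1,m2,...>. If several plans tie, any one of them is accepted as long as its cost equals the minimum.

cost=2980; order=D,C,A,B; methods=hash,hash,hash

Selinger DP (subsets sized 1..n):
  {D}: scan cost=60, card=60
  {C}: scan cost=50, card=50
  {B}: scan cost=80, card=80
  {A}: scan cost=40, card=40
  {CD}: card=60; try (C,hash)→720, (D,hash)→820, (D,merge)→820, (C,merge)→830, (D,nl)→3050, (C,nl)→3060; best=720 via (C,hash)
  {BD}: card=1200; try (D,hash)→880, (B,merge)→1120, (D,merge)→1140, (B,hash)→1240, (B,nl)→4860, (D,nl)→4880; best=880 via (D,hash)
  {AD}: card=600; try (A,hash)→600, (D,merge)→740, (A,merge)→760, (D,hash)→800, (D,nl)→2440, (A,nl)→2460; best=600 via (A,hash)
  {BCD}: card=1200; try (B,merge)→1780, (B,hash)→1900, (C,hash)→2680, (B,nl)→5520, (C,merge)→15630, (C,nl)→60880; best=1780 via (B,merge)
  {ACD}: card=600; try (A,hash)→1260, (A,merge)→1420, (C,hash)→1800, (A,nl)→3120, (C,merge)→7550, (C,nl)→30600; best=1260 via (A,hash)
  {ABD}: card=12000; try (B,hash)→2320, (A,hash)→2560, (B,merge)→7840, (A,merge)→15560, (B,nl)→48600, (A,nl)→48880; best=2320 via (B,hash)
  {ABCD}: card=12000; try (B,hash)→2980, (A,hash)→3460, (B,merge)→8500, (C,hash)→14920, (A,merge)→16460, (B,nl)→49260 …(+3); best=2980 via (B,hash)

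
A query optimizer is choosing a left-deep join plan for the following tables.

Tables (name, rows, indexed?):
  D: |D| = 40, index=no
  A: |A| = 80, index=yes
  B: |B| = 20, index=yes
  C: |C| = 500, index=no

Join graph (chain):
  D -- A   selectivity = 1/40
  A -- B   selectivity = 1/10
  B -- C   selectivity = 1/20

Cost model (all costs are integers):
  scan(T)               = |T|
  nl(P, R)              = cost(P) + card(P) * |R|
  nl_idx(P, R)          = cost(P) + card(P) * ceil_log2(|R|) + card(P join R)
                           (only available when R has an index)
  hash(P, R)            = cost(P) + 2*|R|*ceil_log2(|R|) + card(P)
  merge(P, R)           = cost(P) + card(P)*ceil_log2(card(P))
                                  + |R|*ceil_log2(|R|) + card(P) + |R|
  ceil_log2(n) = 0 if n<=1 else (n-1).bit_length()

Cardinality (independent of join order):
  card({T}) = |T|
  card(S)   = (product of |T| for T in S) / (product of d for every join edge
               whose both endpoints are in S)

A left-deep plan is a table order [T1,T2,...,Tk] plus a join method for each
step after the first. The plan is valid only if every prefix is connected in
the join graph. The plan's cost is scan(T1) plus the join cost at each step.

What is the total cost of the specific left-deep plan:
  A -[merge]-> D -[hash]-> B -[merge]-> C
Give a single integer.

step 1: scan A: cost=80, card=80
step 2: join D via merge
    card(P join D) = 80*40/(40) = 80
    cost = 80 + 80*7 + 40*6 + 80 + 40 = 1000
step 3: join B via hash
    card(P join B) = 80*20/(10) = 160
    cost = 1000 + 2*20*5 + 80 = 1280
step 4: join C via merge
    card(P join C) = 160*500/(20) = 4000
    cost = 1280 + 160*8 + 500*9 + 160 + 500 = 7720

7720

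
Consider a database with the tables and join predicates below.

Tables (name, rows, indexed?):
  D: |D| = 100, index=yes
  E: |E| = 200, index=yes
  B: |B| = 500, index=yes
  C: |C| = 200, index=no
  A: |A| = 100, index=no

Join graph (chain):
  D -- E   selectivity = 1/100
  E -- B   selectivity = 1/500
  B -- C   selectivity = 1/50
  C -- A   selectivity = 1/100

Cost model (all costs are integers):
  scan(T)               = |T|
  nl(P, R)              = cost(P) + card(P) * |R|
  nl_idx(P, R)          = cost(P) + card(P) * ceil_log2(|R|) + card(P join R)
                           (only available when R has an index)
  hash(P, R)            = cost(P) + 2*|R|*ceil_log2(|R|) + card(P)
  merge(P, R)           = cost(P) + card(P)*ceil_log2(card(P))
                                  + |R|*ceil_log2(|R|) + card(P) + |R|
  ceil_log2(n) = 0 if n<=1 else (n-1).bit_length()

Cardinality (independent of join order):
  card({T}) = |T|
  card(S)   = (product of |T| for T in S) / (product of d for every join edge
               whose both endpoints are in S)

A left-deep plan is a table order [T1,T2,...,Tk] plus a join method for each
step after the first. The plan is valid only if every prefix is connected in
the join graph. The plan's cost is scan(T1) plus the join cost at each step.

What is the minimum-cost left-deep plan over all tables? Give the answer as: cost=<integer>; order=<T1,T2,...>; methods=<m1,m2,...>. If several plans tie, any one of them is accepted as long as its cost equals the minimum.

cost=8700; order=D,E,B,C,A; methods=nl_idx,nl_idx,hash,hash

Selinger DP (subsets sized 1..n):
  {D}: scan cost=100, card=100
  {E}: scan cost=200, card=200
  {B}: scan cost=500, card=500
  {C}: scan cost=200, card=200
  {A}: scan cost=100, card=100
  {DE}: card=200; try (E,nl_idx)→1100, (D,hash)→1800, (D,nl_idx)→1800, (E,merge)→2700, (D,merge)→2800, (E,hash)→3400 …(+2); best=1100 via (E,nl_idx)
  {BE}: card=200; try (B,nl_idx)→2200, (E,hash)→4200, (E,nl_idx)→4700, (B,merge)→7000, (E,merge)→7300, (B,hash)→9400 …(+2); best=2200 via (B,nl_idx)
  {BC}: card=2000; try (B,nl_idx)→4000, (C,hash)→4200, (B,merge)→7000, (C,merge)→7300, (B,hash)→9400, (B,nl)→100200 …(+1); best=4000 via (B,nl_idx)
  {AC}: card=200; try (A,hash)→1800, (C,merge)→2700, (A,merge)→2800, (C,hash)→3400, (C,nl)→20100, (A,nl)→20200; best=1800 via (A,hash)
  {BDE}: card=200; try (B,nl_idx)→3100, (D,hash)→3800, (D,nl_idx)→3800, (D,merge)→4800, (B,merge)→7900, (B,hash)→10300 …(+2); best=3100 via (B,nl_idx)
  {BCE}: card=800; try (C,hash)→5600, (C,merge)→5800, (E,hash)→9200, (E,nl_idx)→20800, (E,merge)→29800, (C,nl)→42200 …(+1); best=5600 via (C,hash)
  {ABC}: card=2000; try (B,nl_idx)→5600, (A,hash)→7400, (B,merge)→8600, (B,hash)→11000, (A,merge)→28800, (B,nl)→101800 …(+1); best=5600 via (B,nl_idx)
  {BCDE}: card=800; try (C,hash)→6500, (C,merge)→6700, (D,hash)→7800, (D,nl_idx)→12000, (D,merge)→15200, (C,nl)→43100 …(+1); best=6500 via (C,hash)
  {ABCE}: card=800; try (A,hash)→7800, (E,hash)→10800, (A,merge)→15200, (E,nl_idx)→22400, (E,merge)→31400, (A,nl)→85600 …(+1); best=7800 via (A,hash)
  {ABCDE}: card=800; try (A,hash)→8700, (D,hash)→10000, (D,nl_idx)→14200, (A,merge)→16100, (D,merge)→17400, (A,nl)→86500 …(+1); best=8700 via (A,hash)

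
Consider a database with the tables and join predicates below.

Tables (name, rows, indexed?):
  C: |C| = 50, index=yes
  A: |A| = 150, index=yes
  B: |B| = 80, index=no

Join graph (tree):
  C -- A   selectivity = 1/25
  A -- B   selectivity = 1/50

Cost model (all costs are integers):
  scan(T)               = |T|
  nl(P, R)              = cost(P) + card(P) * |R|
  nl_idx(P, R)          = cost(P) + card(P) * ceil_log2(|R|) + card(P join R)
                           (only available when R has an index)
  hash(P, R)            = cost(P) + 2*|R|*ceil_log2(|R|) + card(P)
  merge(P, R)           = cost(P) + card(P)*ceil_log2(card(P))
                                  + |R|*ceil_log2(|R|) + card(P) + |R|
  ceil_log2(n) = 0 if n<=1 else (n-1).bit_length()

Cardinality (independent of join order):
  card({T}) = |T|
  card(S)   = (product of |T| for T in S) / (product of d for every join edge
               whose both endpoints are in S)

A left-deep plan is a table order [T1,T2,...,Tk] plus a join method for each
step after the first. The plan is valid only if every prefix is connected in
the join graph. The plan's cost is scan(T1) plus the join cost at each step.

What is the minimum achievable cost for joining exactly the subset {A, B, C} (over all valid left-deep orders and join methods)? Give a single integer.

1800

Selinger DP over subsets of {A,B,C}:
  {C}: scan cost=50, card=50
  {A}: scan cost=150, card=150
  {B}: scan cost=80, card=80
  {AC}: card=300; try (A,nl_idx)→750, (C,hash)→900, (C,nl_idx)→1350, (A,merge)→1750, (C,merge)→1850, (A,hash)→2500 …(+2); best=750 via (A,nl_idx)
  {AB}: card=240; try (A,nl_idx)→960, (B,hash)→1420, (A,merge)→2070, (B,merge)→2140, (A,hash)→2560, (A,nl)→12080 …(+1); best=960 via (A,nl_idx)
  {ABC}: card=480; try (C,hash)→1800, (B,hash)→2170, (C,nl_idx)→2880, (C,merge)→3470, (B,merge)→4390, (C,nl)→12960 …(+1); best=1800 via (C,hash)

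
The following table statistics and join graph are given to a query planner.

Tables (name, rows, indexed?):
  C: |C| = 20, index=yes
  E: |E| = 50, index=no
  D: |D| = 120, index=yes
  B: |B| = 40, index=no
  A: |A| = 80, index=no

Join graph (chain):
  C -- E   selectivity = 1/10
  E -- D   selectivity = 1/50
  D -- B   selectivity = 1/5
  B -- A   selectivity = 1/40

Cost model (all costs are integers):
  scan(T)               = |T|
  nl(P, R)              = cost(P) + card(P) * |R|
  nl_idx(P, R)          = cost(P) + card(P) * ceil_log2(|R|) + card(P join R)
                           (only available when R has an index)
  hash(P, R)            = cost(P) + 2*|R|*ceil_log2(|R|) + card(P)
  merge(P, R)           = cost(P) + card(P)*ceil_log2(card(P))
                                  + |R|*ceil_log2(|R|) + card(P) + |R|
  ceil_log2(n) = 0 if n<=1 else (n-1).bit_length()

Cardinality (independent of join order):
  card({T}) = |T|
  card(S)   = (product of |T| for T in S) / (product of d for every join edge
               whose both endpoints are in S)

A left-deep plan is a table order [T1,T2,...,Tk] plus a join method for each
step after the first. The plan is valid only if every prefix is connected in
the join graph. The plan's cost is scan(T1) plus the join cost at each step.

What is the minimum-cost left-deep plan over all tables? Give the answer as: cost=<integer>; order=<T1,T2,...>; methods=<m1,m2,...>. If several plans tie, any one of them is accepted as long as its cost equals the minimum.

cost=4600; order=E,D,C,B,A; methods=nl_idx,hash,hash,hash

Selinger DP (subsets sized 1..n):
  {C}: scan cost=20, card=20
  {E}: scan cost=50, card=50
  {D}: scan cost=120, card=120
  {B}: scan cost=40, card=40
  {A}: scan cost=80, card=80
  {CE}: card=100; try (C,hash)→300, (C,nl_idx)→400, (E,merge)→490, (C,merge)→520, (E,hash)→640, (E,nl)→1020 …(+1); best=300 via (C,hash)
  {DE}: card=120; try (D,nl_idx)→520, (E,hash)→840, (D,merge)→1360, (E,merge)→1430, (D,hash)→1780, (D,nl)→6050 …(+1); best=520 via (D,nl_idx)
  {BD}: card=960; try (B,hash)→720, (D,merge)→1280, (D,nl_idx)→1280, (B,merge)→1360, (D,hash)→1760, (D,nl)→4840 …(+1); best=720 via (B,hash)
  {AB}: card=80; try (B,hash)→640, (A,merge)→960, (B,merge)→1000, (A,hash)→1200, (A,nl)→3240, (B,nl)→3280; best=640 via (B,hash)
  {CDE}: card=240; try (C,hash)→840, (D,nl_idx)→1240, (C,nl_idx)→1360, (C,merge)→1600, (D,merge)→2060, (D,hash)→2080 …(+2); best=840 via (C,hash)
  {BDE}: card=960; try (B,hash)→1120, (B,merge)→1760, (E,hash)→2280, (B,nl)→5320, (E,merge)→11630, (E,nl)→48720; best=1120 via (B,hash)
  {ABD}: card=1920; try (D,merge)→2240, (D,hash)→2400, (A,hash)→2800, (D,nl_idx)→3120, (D,nl)→10240, (A,merge)→11920 …(+1); best=2240 via (D,merge)
  {BCDE}: card=1920; try (B,hash)→1560, (C,hash)→2280, (B,merge)→3280, (C,nl_idx)→7840, (B,nl)→10440, (C,merge)→11800 …(+1); best=1560 via (B,hash)
  {ABDE}: card=1920; try (A,hash)→3200, (E,hash)→4760, (A,merge)→12320, (E,merge)→25630, (A,nl)→77920, (E,nl)→98240; best=3200 via (A,hash)
  {ABCDE}: card=3840; try (A,hash)→4600, (C,hash)→5320, (C,nl_idx)→16640, (A,merge)→25240, (C,merge)→26360, (C,nl)→41600 …(+1); best=4600 via (A,hash)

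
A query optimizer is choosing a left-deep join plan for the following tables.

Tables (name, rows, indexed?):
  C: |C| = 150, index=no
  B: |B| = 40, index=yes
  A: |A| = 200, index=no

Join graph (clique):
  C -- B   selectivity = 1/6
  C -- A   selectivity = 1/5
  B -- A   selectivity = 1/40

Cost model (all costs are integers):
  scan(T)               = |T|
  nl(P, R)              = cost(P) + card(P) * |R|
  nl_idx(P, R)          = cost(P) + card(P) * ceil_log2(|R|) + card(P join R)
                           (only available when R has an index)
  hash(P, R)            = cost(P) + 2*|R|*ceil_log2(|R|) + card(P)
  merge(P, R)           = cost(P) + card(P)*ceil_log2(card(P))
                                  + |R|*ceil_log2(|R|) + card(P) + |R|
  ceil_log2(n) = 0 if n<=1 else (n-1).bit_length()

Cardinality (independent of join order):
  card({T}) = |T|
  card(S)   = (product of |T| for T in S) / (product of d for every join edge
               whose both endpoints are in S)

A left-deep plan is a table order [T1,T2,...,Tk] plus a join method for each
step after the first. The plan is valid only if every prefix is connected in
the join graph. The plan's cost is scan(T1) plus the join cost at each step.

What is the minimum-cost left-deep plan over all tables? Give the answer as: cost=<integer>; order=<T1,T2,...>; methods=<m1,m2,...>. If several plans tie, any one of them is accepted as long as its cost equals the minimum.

Selinger DP (subsets sized 1..n):
  {C}: scan cost=150, card=150
  {B}: scan cost=40, card=40
  {A}: scan cost=200, card=200
  {BC}: card=1000; try (B,hash)→780, (C,merge)→1670, (B,merge)→1780, (B,nl_idx)→2050, (C,hash)→2480, (C,nl)→6040 …(+1); best=780 via (B,hash)
  {AC}: card=6000; try (C,hash)→2800, (A,merge)→3300, (C,merge)→3350, (A,hash)→3500, (A,nl)→30150, (C,nl)→30200; best=2800 via (C,hash)
  {AB}: card=200; try (B,hash)→880, (B,nl_idx)→1600, (A,merge)→2120, (B,merge)→2280, (A,hash)→3280, (A,nl)→8040 …(+1); best=880 via (B,hash)
  {ABC}: card=1000; try (C,hash)→3480, (C,merge)→4030, (A,hash)→4980, (B,hash)→9280, (A,merge)→13580, (C,nl)→30880 …(+4); best=3480 via (C,hash)

cost=3480; order=A,B,C; methods=hash,hash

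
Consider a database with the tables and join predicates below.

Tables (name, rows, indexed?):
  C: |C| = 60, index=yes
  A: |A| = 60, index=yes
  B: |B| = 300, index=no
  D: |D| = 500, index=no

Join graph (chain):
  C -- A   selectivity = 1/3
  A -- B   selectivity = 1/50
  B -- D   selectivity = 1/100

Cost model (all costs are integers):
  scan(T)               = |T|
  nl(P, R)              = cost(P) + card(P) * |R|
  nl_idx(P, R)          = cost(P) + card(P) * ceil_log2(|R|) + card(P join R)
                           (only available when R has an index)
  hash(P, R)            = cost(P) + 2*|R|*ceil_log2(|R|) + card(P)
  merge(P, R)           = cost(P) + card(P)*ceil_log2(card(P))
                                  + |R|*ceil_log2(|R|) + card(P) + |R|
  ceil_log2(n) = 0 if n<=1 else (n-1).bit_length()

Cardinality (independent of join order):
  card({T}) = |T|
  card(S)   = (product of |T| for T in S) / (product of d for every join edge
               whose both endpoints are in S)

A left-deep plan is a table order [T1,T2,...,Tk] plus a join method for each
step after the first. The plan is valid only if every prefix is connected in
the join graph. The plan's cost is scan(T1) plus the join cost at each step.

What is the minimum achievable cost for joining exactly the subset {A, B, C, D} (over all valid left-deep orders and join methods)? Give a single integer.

Selinger DP over subsets of {A,B,C,D}:
  {C}: scan cost=60, card=60
  {A}: scan cost=60, card=60
  {B}: scan cost=300, card=300
  {D}: scan cost=500, card=500
  {AC}: card=1200; try (C,hash)→840, (A,hash)→840, (C,merge)→900, (A,merge)→900, (C,nl_idx)→1620, (A,nl_idx)→1620 …(+2); best=840 via (C,hash)
  {AB}: card=360; try (A,hash)→1320, (A,nl_idx)→2460, (B,merge)→3480, (A,merge)→3720, (B,hash)→5520, (B,nl)→18060 …(+1); best=1320 via (A,hash)
  {BD}: card=1500; try (B,hash)→6400, (D,merge)→8300, (B,merge)→8500, (D,hash)→9600, (D,nl)→150300, (B,nl)→150500; best=6400 via (B,hash)
  {ABC}: card=7200; try (C,hash)→2400, (C,merge)→5340, (B,hash)→7440, (C,nl_idx)→10680, (B,merge)→18240, (C,nl)→22920 …(+1); best=2400 via (C,hash)
  {ABD}: card=1800; try (A,hash)→8620, (D,merge)→9920, (D,hash)→10680, (A,nl_idx)→17200, (A,merge)→24820, (A,nl)→96400 …(+1); best=8620 via (A,hash)
  {ABCD}: card=36000; try (C,hash)→11140, (D,hash)→18600, (C,merge)→30640, (C,nl_idx)→55420, (D,merge)→108200, (C,nl)→116620 …(+1); best=11140 via (C,hash)

11140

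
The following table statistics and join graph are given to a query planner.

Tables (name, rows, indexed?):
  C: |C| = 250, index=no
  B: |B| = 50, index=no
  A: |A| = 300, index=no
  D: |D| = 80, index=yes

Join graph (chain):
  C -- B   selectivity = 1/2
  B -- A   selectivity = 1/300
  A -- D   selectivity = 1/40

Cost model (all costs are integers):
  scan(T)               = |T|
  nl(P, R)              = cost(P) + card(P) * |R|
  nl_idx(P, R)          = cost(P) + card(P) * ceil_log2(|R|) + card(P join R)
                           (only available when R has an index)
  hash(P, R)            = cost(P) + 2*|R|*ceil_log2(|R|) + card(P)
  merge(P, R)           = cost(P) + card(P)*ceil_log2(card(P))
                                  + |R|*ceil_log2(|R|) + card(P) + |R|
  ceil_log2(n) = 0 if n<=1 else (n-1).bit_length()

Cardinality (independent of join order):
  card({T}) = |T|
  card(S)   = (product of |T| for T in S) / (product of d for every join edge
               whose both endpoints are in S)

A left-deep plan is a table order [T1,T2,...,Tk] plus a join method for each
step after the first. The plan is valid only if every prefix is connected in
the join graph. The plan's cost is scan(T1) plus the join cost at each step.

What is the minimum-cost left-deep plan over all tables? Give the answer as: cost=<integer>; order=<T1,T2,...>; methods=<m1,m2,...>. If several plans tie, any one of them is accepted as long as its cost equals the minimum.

Selinger DP (subsets sized 1..n):
  {C}: scan cost=250, card=250
  {B}: scan cost=50, card=50
  {A}: scan cost=300, card=300
  {D}: scan cost=80, card=80
  {BC}: card=6250; try (B,hash)→1100, (C,merge)→2650, (B,merge)→2850, (C,hash)→4100, (C,nl)→12550, (B,nl)→12750; best=1100 via (B,hash)
  {AB}: card=50; try (B,hash)→1200, (A,merge)→3400, (B,merge)→3650, (A,hash)→5500, (A,nl)→15050, (B,nl)→15300; best=1200 via (B,hash)
  {AD}: card=600; try (D,hash)→1720, (D,nl_idx)→3000, (A,merge)→3720, (D,merge)→3940, (A,hash)→5560, (A,nl)→24080 …(+1); best=1720 via (D,hash)
  {ABC}: card=6250; try (C,merge)→3800, (C,hash)→5250, (A,hash)→12750, (C,nl)→13700, (A,merge)→91600, (A,nl)→1876100; best=3800 via (C,merge)
  {ABD}: card=100; try (D,nl_idx)→1650, (D,merge)→2190, (D,hash)→2370, (B,hash)→2920, (D,nl)→5200, (B,merge)→8670 …(+1); best=1650 via (D,nl_idx)
  {ABCD}: card=12500; try (C,merge)→4700, (C,hash)→5750, (D,hash)→11170, (C,nl)→26650, (D,nl_idx)→60050, (D,merge)→91940 …(+1); best=4700 via (C,merge)

cost=4700; order=A,B,D,C; methods=hash,nl_idx,merge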